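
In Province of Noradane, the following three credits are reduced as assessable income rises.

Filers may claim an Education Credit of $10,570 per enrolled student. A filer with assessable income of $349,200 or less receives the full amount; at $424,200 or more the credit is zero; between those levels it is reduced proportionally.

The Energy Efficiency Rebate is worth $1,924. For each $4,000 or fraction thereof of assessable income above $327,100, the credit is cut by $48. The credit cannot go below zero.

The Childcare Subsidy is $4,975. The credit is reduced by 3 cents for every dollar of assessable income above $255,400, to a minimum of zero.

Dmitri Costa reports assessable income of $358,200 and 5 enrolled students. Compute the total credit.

Education Credit: base = 5 × $10,570 = $52,850. $358,200 is $9,000 into a $75,000 phase-out range, leaving 66,000/75,000 of the credit: $52,850 × 66,000/75,000 = $46,508.
Energy Efficiency Rebate: income exceeds $327,100 by $31,100, which is 8 full-or-partial $4,000 increments; reduction = 8 × $48 = $384, leaving $1,540.
Childcare Subsidy: 3% of the $102,800 excess over $255,400 is $3,084; credit = $4,975 − $3,084 = $1,891.
Total: $46,508 + $1,540 + $1,891 = $49,939.

$49,939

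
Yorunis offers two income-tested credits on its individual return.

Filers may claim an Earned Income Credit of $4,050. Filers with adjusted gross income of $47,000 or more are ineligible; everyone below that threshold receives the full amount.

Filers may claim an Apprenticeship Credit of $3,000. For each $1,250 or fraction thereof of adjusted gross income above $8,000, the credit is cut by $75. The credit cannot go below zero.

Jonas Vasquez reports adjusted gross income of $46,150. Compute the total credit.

Earned Income Credit: $46,150 is below the $47,000 cutoff, so the full $4,050 applies.
Apprenticeship Credit: income exceeds $8,000 by $38,150, which is 31 full-or-partial $1,250 increments; reduction = 31 × $75 = $2,325, leaving $675.
Total: $4,050 + $675 = $4,725.

$4,725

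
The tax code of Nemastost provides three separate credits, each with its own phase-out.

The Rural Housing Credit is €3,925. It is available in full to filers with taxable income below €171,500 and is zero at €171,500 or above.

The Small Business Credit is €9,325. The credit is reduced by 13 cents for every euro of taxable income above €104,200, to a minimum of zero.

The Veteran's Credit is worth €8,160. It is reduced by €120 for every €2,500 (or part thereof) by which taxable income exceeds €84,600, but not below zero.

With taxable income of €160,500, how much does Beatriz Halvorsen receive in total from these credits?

€10,371

Rural Housing Credit: €160,500 is below the €171,500 cutoff, so the full €3,925 applies.
Small Business Credit: 13% of the €56,300 excess over €104,200 is €7,319; credit = €9,325 − €7,319 = €2,006.
Veteran's Credit: income exceeds €84,600 by €75,900, which is 31 full-or-partial €2,500 increments; reduction = 31 × €120 = €3,720, leaving €4,440.
Total: €3,925 + €2,006 + €4,440 = €10,371.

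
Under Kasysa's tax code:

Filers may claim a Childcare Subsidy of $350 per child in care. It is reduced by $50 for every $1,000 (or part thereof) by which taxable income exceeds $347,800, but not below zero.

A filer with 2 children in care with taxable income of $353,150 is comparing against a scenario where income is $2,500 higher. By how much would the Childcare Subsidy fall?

$100

At $353,150 — base = 2 × $350 = $700. income exceeds $347,800 by $5,350, which is 6 full-or-partial $1,000 increments; reduction = 6 × $50 = $300, leaving $400.
At $355,650 — base = 2 × $350 = $700. income exceeds $347,800 by $7,850, which is 8 full-or-partial $1,000 increments; reduction = 8 × $50 = $400, leaving $300.
Lost: $400 − $300 = $100.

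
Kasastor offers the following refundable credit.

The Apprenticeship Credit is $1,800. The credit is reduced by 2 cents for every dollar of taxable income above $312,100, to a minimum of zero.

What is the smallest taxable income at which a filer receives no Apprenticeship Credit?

$402,100

The credit falls by 2% of each dollar above $312,100, so it reaches zero when the excess is $1,800 / 2% = $90,000: income = $312,100 + $90,000 = $402,100.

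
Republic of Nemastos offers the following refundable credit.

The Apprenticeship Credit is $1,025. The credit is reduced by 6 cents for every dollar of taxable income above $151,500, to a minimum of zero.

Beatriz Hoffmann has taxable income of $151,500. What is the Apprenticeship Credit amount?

Apprenticeship Credit: $151,500 is at or below the $151,500 threshold, so the full $1,025 applies.

$1,025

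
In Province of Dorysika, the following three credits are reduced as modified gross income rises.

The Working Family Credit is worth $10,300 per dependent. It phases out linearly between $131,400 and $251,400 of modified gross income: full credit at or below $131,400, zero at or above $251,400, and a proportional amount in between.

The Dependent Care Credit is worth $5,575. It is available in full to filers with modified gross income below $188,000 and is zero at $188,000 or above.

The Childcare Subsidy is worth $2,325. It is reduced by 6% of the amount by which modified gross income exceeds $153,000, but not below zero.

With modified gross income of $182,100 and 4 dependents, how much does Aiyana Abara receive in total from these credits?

$29,947

Working Family Credit: base = 4 × $10,300 = $41,200. $182,100 is $50,700 into a $120,000 phase-out range, leaving 69,300/120,000 of the credit: $41,200 × 69,300/120,000 = $23,793.
Dependent Care Credit: $182,100 is below the $188,000 cutoff, so the full $5,575 applies.
Childcare Subsidy: 6% of the $29,100 excess over $153,000 is $1,746; credit = $2,325 − $1,746 = $579.
Total: $23,793 + $5,575 + $579 = $29,947.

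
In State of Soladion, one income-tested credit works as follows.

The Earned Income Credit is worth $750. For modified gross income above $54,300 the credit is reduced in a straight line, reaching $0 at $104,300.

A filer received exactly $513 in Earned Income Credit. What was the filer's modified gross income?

$513 is 513/750 of the full $750, so 237/750 of the $50,000 range has been used: income = $54,300 + $50,000 × 237/750 = $70,100.

$70,100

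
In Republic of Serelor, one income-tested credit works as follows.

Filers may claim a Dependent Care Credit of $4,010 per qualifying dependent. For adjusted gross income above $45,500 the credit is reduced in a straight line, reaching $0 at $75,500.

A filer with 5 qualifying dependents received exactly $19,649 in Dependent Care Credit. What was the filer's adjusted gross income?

$46,100

Full credit = 5 × $4,010 = $20,050.
$19,649 is 19,649/20,050 of the full $20,050, so 401/20,050 of the $30,000 range has been used: income = $45,500 + $30,000 × 401/20,050 = $46,100.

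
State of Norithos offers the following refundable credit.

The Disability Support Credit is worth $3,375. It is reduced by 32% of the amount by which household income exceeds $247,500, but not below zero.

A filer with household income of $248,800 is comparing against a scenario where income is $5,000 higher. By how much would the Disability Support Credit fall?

$1,600

At $248,800 — 32% of the $1,300 excess over $247,500 is $416; credit = $3,375 − $416 = $2,959.
At $253,800 — 32% of the $6,300 excess over $247,500 is $2,016; credit = $3,375 − $2,016 = $1,359.
Lost: $2,959 − $1,359 = $1,600.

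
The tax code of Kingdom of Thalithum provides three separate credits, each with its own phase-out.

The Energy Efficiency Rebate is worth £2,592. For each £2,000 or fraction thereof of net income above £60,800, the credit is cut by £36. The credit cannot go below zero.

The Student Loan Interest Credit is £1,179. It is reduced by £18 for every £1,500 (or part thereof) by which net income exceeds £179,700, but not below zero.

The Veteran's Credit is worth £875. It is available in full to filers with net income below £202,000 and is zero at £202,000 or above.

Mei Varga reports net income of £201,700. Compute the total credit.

Energy Efficiency Rebate: income exceeds £60,800 by £140,900, which is 71 full-or-partial £2,000 increments; reduction = 71 × £36 = £2,556, leaving £36.
Student Loan Interest Credit: income exceeds £179,700 by £22,000, which is 15 full-or-partial £1,500 increments; reduction = 15 × £18 = £270, leaving £909.
Veteran's Credit: £201,700 is below the £202,000 cutoff, so the full £875 applies.
Total: £36 + £909 + £875 = £1,820.

£1,820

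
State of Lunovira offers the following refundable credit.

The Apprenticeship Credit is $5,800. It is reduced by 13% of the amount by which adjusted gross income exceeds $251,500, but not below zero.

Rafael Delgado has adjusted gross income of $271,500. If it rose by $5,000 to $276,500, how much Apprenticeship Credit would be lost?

$650

At $271,500 — 13% of the $20,000 excess over $251,500 is $2,600; credit = $5,800 − $2,600 = $3,200.
At $276,500 — 13% of the $25,000 excess over $251,500 is $3,250; credit = $5,800 − $3,250 = $2,550.
Lost: $3,200 − $2,550 = $650.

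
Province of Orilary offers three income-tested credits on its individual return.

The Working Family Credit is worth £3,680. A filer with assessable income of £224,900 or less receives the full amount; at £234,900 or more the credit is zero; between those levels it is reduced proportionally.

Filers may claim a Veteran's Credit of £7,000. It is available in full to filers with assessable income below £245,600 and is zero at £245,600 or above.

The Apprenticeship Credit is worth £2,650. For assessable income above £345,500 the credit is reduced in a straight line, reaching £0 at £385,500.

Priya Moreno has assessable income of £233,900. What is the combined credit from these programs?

£10,018

Working Family Credit: £233,900 is £9,000 into a £10,000 phase-out range, leaving 1,000/10,000 of the credit: £3,680 × 1,000/10,000 = £368.
Veteran's Credit: £233,900 is below the £245,600 cutoff, so the full £7,000 applies.
Apprenticeship Credit: £233,900 is at or below the £345,500 threshold, so the full £2,650 applies.
Total: £368 + £7,000 + £2,650 = £10,018.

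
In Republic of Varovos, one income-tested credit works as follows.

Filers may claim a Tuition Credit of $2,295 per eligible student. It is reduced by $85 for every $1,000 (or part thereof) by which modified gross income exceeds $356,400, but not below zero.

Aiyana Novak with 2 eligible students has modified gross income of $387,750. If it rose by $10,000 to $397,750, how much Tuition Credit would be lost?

At $387,750 — base = 2 × $2,295 = $4,590. income exceeds $356,400 by $31,350, which is 32 full-or-partial $1,000 increments; reduction = 32 × $85 = $2,720, leaving $1,870.
At $397,750 — base = 2 × $2,295 = $4,590. income exceeds $356,400 by $41,350, which is 42 full-or-partial $1,000 increments; reduction = 42 × $85 = $3,570, leaving $1,020.
Lost: $1,870 − $1,020 = $850.

$850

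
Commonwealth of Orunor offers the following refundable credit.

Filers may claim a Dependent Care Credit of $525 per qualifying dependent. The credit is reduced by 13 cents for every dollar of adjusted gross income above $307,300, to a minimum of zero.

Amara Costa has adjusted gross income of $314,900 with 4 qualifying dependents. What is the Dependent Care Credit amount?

Dependent Care Credit: base = 4 × $525 = $2,100. 13% of the $7,600 excess over $307,300 is $988; credit = $2,100 − $988 = $1,112.

$1,112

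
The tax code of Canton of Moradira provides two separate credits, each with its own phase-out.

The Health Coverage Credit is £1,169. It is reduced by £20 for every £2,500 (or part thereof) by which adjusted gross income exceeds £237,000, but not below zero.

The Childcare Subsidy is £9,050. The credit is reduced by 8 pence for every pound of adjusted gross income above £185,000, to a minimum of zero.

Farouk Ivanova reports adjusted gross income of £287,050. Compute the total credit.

£1,635

Health Coverage Credit: income exceeds £237,000 by £50,050, which is 21 full-or-partial £2,500 increments; reduction = 21 × £20 = £420, leaving £749.
Childcare Subsidy: 8% of the £102,050 excess over £185,000 is £8,164; credit = £9,050 − £8,164 = £886.
Total: £749 + £886 = £1,635.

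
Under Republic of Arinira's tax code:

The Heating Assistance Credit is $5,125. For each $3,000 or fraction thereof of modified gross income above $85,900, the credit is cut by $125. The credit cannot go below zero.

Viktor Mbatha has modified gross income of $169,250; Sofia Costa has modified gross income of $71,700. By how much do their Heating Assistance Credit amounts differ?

Viktor ($169,250): Heating Assistance Credit: income exceeds $85,900 by $83,350, which is 28 full-or-partial $3,000 increments; reduction = 28 × $125 = $3,500, leaving $1,625.
Sofia ($71,700): Heating Assistance Credit: $71,700 is at or below the $85,900 threshold, so the full $5,125 applies.
Difference: |$1,625 − $5,125| = $3,500.

$3,500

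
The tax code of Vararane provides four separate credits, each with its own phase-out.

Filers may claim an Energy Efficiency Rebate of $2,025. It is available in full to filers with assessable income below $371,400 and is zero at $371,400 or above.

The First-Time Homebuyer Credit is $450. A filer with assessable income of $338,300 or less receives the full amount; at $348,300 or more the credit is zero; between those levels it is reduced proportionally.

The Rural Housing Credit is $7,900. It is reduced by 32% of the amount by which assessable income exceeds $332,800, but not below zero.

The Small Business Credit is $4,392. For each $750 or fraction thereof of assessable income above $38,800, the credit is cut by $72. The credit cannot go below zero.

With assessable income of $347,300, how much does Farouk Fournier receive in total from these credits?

$5,330

Energy Efficiency Rebate: $347,300 is below the $371,400 cutoff, so the full $2,025 applies.
First-Time Homebuyer Credit: $347,300 is $9,000 into a $10,000 phase-out range, leaving 1,000/10,000 of the credit: $450 × 1,000/10,000 = $45.
Rural Housing Credit: 32% of the $14,500 excess over $332,800 is $4,640; credit = $7,900 − $4,640 = $3,260.
Small Business Credit: income exceeds $38,800 by $308,500 → 412 increments × $72 = $29,664 ≥ base, so the credit is $0.
Total: $2,025 + $45 + $3,260 + $0 = $5,330.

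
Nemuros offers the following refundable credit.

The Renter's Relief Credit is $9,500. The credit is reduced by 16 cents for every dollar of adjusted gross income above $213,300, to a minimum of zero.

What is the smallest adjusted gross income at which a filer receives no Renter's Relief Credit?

$272,675

The credit falls by 16% of each dollar above $213,300, so it reaches zero when the excess is $9,500 / 16% = $59,375: income = $213,300 + $59,375 = $272,675.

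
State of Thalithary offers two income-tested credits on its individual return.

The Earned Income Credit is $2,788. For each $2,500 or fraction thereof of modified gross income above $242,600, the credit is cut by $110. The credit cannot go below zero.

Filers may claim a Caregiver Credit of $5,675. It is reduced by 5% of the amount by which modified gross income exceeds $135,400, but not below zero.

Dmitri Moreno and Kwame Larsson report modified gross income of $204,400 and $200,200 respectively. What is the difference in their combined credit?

$210

Dmitri ($204,400): Earned Income Credit: $204,400 is at or below the $242,600 threshold, so the full $2,788 applies. Caregiver Credit: 5% of the $69,000 excess over $135,400 is $3,450; credit = $5,675 − $3,450 = $2,225. total $2,788 + $2,225 = $5,013
Kwame ($200,200): Earned Income Credit: $200,200 is at or below the $242,600 threshold, so the full $2,788 applies. Caregiver Credit: 5% of the $64,800 excess over $135,400 is $3,240; credit = $5,675 − $3,240 = $2,435. total $2,788 + $2,435 = $5,223
Difference: |$5,013 − $5,223| = $210.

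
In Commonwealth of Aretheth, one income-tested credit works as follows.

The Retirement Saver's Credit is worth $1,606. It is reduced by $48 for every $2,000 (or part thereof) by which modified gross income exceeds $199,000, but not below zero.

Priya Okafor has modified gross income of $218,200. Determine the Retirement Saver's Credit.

Retirement Saver's Credit: income exceeds $199,000 by $19,200, which is 10 full-or-partial $2,000 increments; reduction = 10 × $48 = $480, leaving $1,126.

$1,126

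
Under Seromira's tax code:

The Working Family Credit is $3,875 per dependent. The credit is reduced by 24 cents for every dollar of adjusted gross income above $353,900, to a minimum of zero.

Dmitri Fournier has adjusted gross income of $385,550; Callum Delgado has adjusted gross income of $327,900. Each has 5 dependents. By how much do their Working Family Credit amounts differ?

Dmitri ($385,550): Working Family Credit: base = 5 × $3,875 = $19,375. 24% of the $31,650 excess over $353,900 is $7,596; credit = $19,375 − $7,596 = $11,779.
Callum ($327,900): Working Family Credit: base = 5 × $3,875 = $19,375. $327,900 is at or below the $353,900 threshold, so the full $19,375 applies.
Difference: |$11,779 − $19,375| = $7,596.

$7,596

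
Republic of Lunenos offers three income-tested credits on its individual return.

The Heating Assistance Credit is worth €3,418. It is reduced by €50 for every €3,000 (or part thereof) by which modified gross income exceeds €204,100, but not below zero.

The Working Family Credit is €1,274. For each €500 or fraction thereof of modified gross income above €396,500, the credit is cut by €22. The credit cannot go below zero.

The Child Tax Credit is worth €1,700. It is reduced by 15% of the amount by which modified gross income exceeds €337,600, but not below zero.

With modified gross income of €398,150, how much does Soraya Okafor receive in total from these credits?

Heating Assistance Credit: income exceeds €204,100 by €194,050, which is 65 full-or-partial €3,000 increments; reduction = 65 × €50 = €3,250, leaving €168.
Working Family Credit: income exceeds €396,500 by €1,650, which is 4 full-or-partial €500 increments; reduction = 4 × €22 = €88, leaving €1,186.
Child Tax Credit: 15% of the €60,550 excess over €337,600 is €9,082.50 ≥ base, so the credit is €0.
Total: €168 + €1,186 + €0 = €1,354.

€1,354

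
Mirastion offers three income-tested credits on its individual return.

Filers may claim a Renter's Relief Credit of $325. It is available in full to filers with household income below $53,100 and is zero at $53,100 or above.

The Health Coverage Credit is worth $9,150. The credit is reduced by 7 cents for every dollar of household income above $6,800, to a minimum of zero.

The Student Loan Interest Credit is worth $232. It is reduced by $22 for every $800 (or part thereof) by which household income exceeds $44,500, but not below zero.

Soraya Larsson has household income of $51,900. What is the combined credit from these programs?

$6,330

Renter's Relief Credit: $51,900 is below the $53,100 cutoff, so the full $325 applies.
Health Coverage Credit: 7% of the $45,100 excess over $6,800 is $3,157; credit = $9,150 − $3,157 = $5,993.
Student Loan Interest Credit: income exceeds $44,500 by $7,400, which is 10 full-or-partial $800 increments; reduction = 10 × $22 = $220, leaving $12.
Total: $325 + $5,993 + $12 = $6,330.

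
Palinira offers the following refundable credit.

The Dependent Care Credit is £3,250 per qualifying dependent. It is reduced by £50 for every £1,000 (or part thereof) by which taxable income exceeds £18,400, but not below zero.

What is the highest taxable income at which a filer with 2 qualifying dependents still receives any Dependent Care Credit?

Full credit = 2 × £3,250 = £6,500.
After 129 increments the reduction is 129 × £50 = £6,450, leaving £50; one more increment wipes it out. Increment 129 ends at excess 129 × £1,000 = £129,000, so the highest qualifying income is £18,400 + £129,000 = £147,400.

£147,400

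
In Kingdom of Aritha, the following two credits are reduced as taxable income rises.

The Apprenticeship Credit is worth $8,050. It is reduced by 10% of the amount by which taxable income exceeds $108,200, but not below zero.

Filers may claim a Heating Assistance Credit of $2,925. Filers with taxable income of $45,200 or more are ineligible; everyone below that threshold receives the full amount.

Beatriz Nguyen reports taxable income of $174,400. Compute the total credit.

Apprenticeship Credit: 10% of the $66,200 excess over $108,200 is $6,620; credit = $8,050 − $6,620 = $1,430.
Heating Assistance Credit: $174,400 meets or exceeds the $45,200 cutoff, so the credit is $0.
Total: $1,430 + $0 = $1,430.

$1,430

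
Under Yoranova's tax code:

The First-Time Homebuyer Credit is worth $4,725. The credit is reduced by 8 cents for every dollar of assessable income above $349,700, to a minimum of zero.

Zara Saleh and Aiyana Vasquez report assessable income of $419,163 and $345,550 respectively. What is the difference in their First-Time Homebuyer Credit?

$4,725

Zara ($419,163): First-Time Homebuyer Credit: 8% of the $69,463 excess over $349,700 is $5,557.04 ≥ base, so the credit is $0.
Aiyana ($345,550): First-Time Homebuyer Credit: $345,550 is at or below the $349,700 threshold, so the full $4,725 applies.
Difference: |$0 − $4,725| = $4,725.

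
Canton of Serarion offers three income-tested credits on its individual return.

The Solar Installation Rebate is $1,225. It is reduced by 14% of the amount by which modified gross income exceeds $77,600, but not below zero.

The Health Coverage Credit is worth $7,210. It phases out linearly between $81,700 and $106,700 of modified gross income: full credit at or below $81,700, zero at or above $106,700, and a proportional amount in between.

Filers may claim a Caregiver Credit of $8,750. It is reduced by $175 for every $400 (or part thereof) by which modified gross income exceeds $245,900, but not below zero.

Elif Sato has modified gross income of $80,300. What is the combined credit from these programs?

Solar Installation Rebate: 14% of the $2,700 excess over $77,600 is $378; credit = $1,225 − $378 = $847.
Health Coverage Credit: $80,300 is at or below the $81,700 threshold, so the full $7,210 applies.
Caregiver Credit: $80,300 is at or below the $245,900 threshold, so the full $8,750 applies.
Total: $847 + $7,210 + $8,750 = $16,807.

$16,807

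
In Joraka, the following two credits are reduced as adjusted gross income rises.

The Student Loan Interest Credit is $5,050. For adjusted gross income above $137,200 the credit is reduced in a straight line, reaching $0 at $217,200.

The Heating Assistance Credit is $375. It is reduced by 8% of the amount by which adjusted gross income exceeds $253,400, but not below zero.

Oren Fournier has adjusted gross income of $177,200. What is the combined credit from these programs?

Student Loan Interest Credit: $177,200 is $40,000 into a $80,000 phase-out range, leaving 40,000/80,000 of the credit: $5,050 × 40,000/80,000 = $2,525.
Heating Assistance Credit: $177,200 is at or below the $253,400 threshold, so the full $375 applies.
Total: $2,525 + $375 = $2,900.

$2,900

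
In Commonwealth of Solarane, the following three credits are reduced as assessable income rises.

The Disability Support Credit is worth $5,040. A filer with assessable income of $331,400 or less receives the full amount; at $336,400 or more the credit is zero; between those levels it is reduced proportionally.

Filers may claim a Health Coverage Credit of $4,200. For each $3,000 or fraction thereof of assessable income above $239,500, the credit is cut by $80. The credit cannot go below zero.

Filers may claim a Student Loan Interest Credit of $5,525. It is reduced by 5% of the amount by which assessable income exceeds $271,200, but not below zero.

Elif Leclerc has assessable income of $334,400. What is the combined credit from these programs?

Disability Support Credit: $334,400 is $3,000 into a $5,000 phase-out range, leaving 2,000/5,000 of the credit: $5,040 × 2,000/5,000 = $2,016.
Health Coverage Credit: income exceeds $239,500 by $94,900, which is 32 full-or-partial $3,000 increments; reduction = 32 × $80 = $2,560, leaving $1,640.
Student Loan Interest Credit: 5% of the $63,200 excess over $271,200 is $3,160; credit = $5,525 − $3,160 = $2,365.
Total: $2,016 + $1,640 + $2,365 = $6,021.

$6,021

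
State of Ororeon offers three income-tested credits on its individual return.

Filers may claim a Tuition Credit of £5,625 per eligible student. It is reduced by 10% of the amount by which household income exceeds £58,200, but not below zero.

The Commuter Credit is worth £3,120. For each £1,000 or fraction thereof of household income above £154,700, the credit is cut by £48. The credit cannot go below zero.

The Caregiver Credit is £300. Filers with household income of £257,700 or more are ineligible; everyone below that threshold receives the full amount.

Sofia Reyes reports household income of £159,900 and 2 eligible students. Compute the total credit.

£4,212

Tuition Credit: base = 2 × £5,625 = £11,250. 10% of the £101,700 excess over £58,200 is £10,170; credit = £11,250 − £10,170 = £1,080.
Commuter Credit: income exceeds £154,700 by £5,200, which is 6 full-or-partial £1,000 increments; reduction = 6 × £48 = £288, leaving £2,832.
Caregiver Credit: £159,900 is below the £257,700 cutoff, so the full £300 applies.
Total: £1,080 + £2,832 + £300 = £4,212.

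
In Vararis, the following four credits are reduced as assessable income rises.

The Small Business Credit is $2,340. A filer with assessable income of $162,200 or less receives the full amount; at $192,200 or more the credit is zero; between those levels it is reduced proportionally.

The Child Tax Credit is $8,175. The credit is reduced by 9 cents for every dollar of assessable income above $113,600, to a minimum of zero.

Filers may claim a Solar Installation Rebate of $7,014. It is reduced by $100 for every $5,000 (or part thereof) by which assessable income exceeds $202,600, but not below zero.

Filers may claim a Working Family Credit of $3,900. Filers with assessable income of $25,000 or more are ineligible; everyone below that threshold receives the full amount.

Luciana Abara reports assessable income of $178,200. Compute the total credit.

Small Business Credit: $178,200 is $16,000 into a $30,000 phase-out range, leaving 14,000/30,000 of the credit: $2,340 × 14,000/30,000 = $1,092.
Child Tax Credit: 9% of the $64,600 excess over $113,600 is $5,814; credit = $8,175 − $5,814 = $2,361.
Solar Installation Rebate: $178,200 is at or below the $202,600 threshold, so the full $7,014 applies.
Working Family Credit: $178,200 meets or exceeds the $25,000 cutoff, so the credit is $0.
Total: $1,092 + $2,361 + $7,014 + $0 = $10,467.

$10,467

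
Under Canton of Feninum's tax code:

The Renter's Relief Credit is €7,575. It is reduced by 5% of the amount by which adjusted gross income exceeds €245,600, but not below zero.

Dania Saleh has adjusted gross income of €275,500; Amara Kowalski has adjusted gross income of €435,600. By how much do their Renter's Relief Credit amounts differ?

Dania (€275,500): Renter's Relief Credit: 5% of the €29,900 excess over €245,600 is €1,495; credit = €7,575 − €1,495 = €6,080.
Amara (€435,600): Renter's Relief Credit: 5% of the €190,000 excess over €245,600 is €9,500 ≥ base, so the credit is €0.
Difference: |€6,080 − €0| = €6,080.

€6,080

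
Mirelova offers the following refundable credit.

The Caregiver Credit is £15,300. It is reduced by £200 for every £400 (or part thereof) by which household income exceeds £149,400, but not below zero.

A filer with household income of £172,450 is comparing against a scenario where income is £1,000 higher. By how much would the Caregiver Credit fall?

£600

At £172,450 — income exceeds £149,400 by £23,050, which is 58 full-or-partial £400 increments; reduction = 58 × £200 = £11,600, leaving £3,700.
At £173,450 — income exceeds £149,400 by £24,050, which is 61 full-or-partial £400 increments; reduction = 61 × £200 = £12,200, leaving £3,100.
Lost: £3,700 − £3,100 = £600.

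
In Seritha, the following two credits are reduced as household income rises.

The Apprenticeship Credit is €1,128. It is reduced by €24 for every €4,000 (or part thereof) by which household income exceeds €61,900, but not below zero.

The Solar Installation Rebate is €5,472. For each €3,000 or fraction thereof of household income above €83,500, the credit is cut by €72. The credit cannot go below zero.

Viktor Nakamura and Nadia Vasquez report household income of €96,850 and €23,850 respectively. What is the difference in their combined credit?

€576

Viktor (€96,850): Apprenticeship Credit: income exceeds €61,900 by €34,950, which is 9 full-or-partial €4,000 increments; reduction = 9 × €24 = €216, leaving €912. Solar Installation Rebate: income exceeds €83,500 by €13,350, which is 5 full-or-partial €3,000 increments; reduction = 5 × €72 = €360, leaving €5,112. total €912 + €5,112 = €6,024
Nadia (€23,850): Apprenticeship Credit: €23,850 is at or below the €61,900 threshold, so the full €1,128 applies. Solar Installation Rebate: €23,850 is at or below the €83,500 threshold, so the full €5,472 applies. total €1,128 + €5,472 = €6,600
Difference: |€6,024 − €6,600| = €576.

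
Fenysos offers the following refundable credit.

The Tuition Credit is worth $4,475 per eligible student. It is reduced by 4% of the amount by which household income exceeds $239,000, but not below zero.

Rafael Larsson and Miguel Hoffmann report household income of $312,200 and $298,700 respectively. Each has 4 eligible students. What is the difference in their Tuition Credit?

$540

Rafael ($312,200): Tuition Credit: base = 4 × $4,475 = $17,900. 4% of the $73,200 excess over $239,000 is $2,928; credit = $17,900 − $2,928 = $14,972.
Miguel ($298,700): Tuition Credit: base = 4 × $4,475 = $17,900. 4% of the $59,700 excess over $239,000 is $2,388; credit = $17,900 − $2,388 = $15,512.
Difference: |$14,972 − $15,512| = $540.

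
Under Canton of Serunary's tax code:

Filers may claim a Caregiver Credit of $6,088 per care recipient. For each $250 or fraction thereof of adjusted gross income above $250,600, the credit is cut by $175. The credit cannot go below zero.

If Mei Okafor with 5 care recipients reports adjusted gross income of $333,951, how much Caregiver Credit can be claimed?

$0

Caregiver Credit: base = 5 × $6,088 = $30,440. income exceeds $250,600 by $83,351 → 334 increments × $175 = $58,450 ≥ base, so the credit is $0.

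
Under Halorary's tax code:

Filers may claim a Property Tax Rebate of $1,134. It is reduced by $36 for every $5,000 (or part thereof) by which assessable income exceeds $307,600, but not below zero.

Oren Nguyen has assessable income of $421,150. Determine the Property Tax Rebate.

Property Tax Rebate: income exceeds $307,600 by $113,550, which is 23 full-or-partial $5,000 increments; reduction = 23 × $36 = $828, leaving $306.

$306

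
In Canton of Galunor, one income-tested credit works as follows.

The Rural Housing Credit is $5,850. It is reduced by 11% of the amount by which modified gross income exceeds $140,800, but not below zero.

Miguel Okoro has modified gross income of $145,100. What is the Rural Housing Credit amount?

Rural Housing Credit: 11% of the $4,300 excess over $140,800 is $473; credit = $5,850 − $473 = $5,377.

$5,377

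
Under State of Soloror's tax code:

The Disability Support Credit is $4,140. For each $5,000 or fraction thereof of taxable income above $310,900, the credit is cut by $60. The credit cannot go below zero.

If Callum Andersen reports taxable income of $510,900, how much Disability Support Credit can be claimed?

Disability Support Credit: income exceeds $310,900 by $200,000, which is 40 full-or-partial $5,000 increments; reduction = 40 × $60 = $2,400, leaving $1,740.

$1,740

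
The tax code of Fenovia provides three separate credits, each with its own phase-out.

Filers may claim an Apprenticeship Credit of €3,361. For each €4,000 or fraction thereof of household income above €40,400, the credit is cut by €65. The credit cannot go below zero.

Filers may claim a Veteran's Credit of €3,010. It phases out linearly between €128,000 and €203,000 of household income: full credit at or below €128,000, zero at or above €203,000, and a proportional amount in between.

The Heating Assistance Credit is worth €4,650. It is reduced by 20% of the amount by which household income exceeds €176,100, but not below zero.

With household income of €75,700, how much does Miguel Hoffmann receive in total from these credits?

€10,436

Apprenticeship Credit: income exceeds €40,400 by €35,300, which is 9 full-or-partial €4,000 increments; reduction = 9 × €65 = €585, leaving €2,776.
Veteran's Credit: €75,700 is at or below the €128,000 threshold, so the full €3,010 applies.
Heating Assistance Credit: €75,700 is at or below the €176,100 threshold, so the full €4,650 applies.
Total: €2,776 + €3,010 + €4,650 = €10,436.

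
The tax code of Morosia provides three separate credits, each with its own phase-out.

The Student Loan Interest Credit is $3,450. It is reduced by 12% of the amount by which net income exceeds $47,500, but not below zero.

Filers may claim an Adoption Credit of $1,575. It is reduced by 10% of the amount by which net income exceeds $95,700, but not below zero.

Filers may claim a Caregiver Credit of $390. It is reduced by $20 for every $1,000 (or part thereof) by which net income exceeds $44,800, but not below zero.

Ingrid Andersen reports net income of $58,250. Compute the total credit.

Student Loan Interest Credit: 12% of the $10,750 excess over $47,500 is $1,290; credit = $3,450 − $1,290 = $2,160.
Adoption Credit: $58,250 is at or below the $95,700 threshold, so the full $1,575 applies.
Caregiver Credit: income exceeds $44,800 by $13,450, which is 14 full-or-partial $1,000 increments; reduction = 14 × $20 = $280, leaving $110.
Total: $2,160 + $1,575 + $110 = $3,845.

$3,845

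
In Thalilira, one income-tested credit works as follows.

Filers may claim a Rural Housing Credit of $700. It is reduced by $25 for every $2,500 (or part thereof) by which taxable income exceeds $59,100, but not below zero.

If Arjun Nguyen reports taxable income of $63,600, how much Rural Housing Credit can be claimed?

$650

Rural Housing Credit: income exceeds $59,100 by $4,500, which is 2 full-or-partial $2,500 increments; reduction = 2 × $25 = $50, leaving $650.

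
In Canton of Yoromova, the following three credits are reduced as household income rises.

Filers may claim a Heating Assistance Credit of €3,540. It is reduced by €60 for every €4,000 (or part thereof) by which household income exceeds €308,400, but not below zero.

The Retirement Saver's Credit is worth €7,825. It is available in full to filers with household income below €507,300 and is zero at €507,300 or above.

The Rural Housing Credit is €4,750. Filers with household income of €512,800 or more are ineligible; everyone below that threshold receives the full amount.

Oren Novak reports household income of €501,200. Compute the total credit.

€13,175

Heating Assistance Credit: income exceeds €308,400 by €192,800, which is 49 full-or-partial €4,000 increments; reduction = 49 × €60 = €2,940, leaving €600.
Retirement Saver's Credit: €501,200 is below the €507,300 cutoff, so the full €7,825 applies.
Rural Housing Credit: €501,200 is below the €512,800 cutoff, so the full €4,750 applies.
Total: €600 + €7,825 + €4,750 = €13,175.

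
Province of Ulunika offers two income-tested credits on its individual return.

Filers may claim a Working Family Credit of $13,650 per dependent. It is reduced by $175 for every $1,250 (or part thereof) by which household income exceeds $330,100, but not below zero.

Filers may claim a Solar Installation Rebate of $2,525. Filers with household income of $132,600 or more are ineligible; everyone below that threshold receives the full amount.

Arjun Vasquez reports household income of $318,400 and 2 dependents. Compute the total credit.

$27,300

Working Family Credit: base = 2 × $13,650 = $27,300. $318,400 is at or below the $330,100 threshold, so the full $27,300 applies.
Solar Installation Rebate: $318,400 meets or exceeds the $132,600 cutoff, so the credit is $0.
Total: $27,300 + $0 = $27,300.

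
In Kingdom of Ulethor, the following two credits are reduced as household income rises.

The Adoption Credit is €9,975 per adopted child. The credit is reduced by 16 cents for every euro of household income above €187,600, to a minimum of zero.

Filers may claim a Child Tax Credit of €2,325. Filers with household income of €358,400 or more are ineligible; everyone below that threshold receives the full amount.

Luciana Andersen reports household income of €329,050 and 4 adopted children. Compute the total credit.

€19,593

Adoption Credit: base = 4 × €9,975 = €39,900. 16% of the €141,450 excess over €187,600 is €22,632; credit = €39,900 − €22,632 = €17,268.
Child Tax Credit: €329,050 is below the €358,400 cutoff, so the full €2,325 applies.
Total: €17,268 + €2,325 = €19,593.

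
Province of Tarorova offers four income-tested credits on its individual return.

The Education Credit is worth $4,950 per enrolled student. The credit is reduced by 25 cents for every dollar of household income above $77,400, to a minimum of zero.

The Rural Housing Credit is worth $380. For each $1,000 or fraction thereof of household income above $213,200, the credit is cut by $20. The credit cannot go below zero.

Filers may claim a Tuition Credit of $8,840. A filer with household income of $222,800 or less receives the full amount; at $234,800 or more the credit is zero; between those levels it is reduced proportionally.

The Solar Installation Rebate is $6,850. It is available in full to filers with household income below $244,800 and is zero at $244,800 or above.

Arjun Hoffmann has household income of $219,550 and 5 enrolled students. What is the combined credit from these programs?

$15,930

Education Credit: base = 5 × $4,950 = $24,750. 25% of the $142,150 excess over $77,400 is $35,537.50 ≥ base, so the credit is $0.
Rural Housing Credit: income exceeds $213,200 by $6,350, which is 7 full-or-partial $1,000 increments; reduction = 7 × $20 = $140, leaving $240.
Tuition Credit: $219,550 is at or below the $222,800 threshold, so the full $8,840 applies.
Solar Installation Rebate: $219,550 is below the $244,800 cutoff, so the full $6,850 applies.
Total: $0 + $240 + $8,840 + $6,850 = $15,930.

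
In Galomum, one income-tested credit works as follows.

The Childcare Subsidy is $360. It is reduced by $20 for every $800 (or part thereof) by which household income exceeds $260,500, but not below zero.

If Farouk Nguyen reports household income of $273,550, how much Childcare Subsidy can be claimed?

Childcare Subsidy: income exceeds $260,500 by $13,050, which is 17 full-or-partial $800 increments; reduction = 17 × $20 = $340, leaving $20.

$20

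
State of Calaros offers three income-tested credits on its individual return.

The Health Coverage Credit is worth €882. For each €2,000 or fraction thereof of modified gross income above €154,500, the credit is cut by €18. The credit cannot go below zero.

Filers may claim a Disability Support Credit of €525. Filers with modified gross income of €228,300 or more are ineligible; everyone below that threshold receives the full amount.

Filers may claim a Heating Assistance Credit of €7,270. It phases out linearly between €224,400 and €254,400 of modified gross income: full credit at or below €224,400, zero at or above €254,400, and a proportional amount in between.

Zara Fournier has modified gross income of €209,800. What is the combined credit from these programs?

Health Coverage Credit: income exceeds €154,500 by €55,300, which is 28 full-or-partial €2,000 increments; reduction = 28 × €18 = €504, leaving €378.
Disability Support Credit: €209,800 is below the €228,300 cutoff, so the full €525 applies.
Heating Assistance Credit: €209,800 is at or below the €224,400 threshold, so the full €7,270 applies.
Total: €378 + €525 + €7,270 = €8,173.

€8,173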